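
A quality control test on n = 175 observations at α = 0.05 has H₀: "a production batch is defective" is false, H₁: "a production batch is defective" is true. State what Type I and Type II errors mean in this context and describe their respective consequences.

Type I (false positive): concluding that a production batch is defective when it is not — scrapping a good batch — wasted material and cost for no reason. Type II (false negative): failing to conclude that a production batch is defective when it is — shipping a defective batch — faulty products reach customers. Which is costlier depends on domain priorities and is a judgement call rather than a statistical fact.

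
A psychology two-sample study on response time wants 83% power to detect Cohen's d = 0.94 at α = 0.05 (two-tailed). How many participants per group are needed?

z_{α/2} = 1.96, z_β = Φ⁻¹(0.83) = 0.954. For large effect (d = 0.94): n per group = 2(z_{α/2} + z_β)²/d² = 2(1.96 + 0.954)²/0.94² = 19.2 → 20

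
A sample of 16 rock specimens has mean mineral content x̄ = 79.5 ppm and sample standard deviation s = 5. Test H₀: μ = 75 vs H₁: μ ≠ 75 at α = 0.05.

t = (x̄ - μ₀)/(s/√n) = (79.5 - 75)/(5/√16) = 3.6. df = 15, critical t = ±2.131. Reject H₀.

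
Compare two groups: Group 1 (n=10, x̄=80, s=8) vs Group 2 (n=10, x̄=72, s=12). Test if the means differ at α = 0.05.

Pooled sp = 10.2. t = 1.754, df = 18. Critical t = ±2.101. Fail to reject H₀.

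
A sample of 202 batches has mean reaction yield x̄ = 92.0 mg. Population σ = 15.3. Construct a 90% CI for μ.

CI = x̄ ± z*(σ/√n) = 92.0 ± 1.645(15.3/√202) = 92.0 ± 1.77 = (90.23, 93.77)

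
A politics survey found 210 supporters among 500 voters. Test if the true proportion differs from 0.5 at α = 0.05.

p̂ = 0.42, p₀ = 0.5. z = (p̂ - p₀)/√(p₀(1-p₀)/n) = -3.578. Critical: ±1.96. Reject H₀.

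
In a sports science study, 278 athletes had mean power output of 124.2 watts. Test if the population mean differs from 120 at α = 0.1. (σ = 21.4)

z = (x̄ - μ₀)/(σ/√n) = (124.2 - 120)/(21.4/√278) = 3.272. Critical value: ±1.645. Since |3.272| > 1.645, Reject H₀.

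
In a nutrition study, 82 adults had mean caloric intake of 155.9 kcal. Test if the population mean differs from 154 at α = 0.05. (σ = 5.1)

z = (x̄ - μ₀)/(σ/√n) = (155.9 - 154)/(5.1/√82) = 3.374. Critical value: ±1.96. Since |3.374| > 1.96, Reject H₀.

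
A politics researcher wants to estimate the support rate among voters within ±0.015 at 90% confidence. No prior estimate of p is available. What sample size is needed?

Conservative approach: use p = 0.5 (maximizes p(1-p) = 0.25). n = z²(0.25)/E² = 1.645²×0.25/0.015² = 3006.7 → n = 3007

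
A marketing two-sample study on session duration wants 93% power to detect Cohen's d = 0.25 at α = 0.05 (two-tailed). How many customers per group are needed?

z_{α/2} = 1.96, z_β = Φ⁻¹(0.93) = 1.476. For small effect (d = 0.25): n per group = 2(z_{α/2} + z_β)²/d² = 2(1.96 + 1.476)²/0.25² = 377.8 → 378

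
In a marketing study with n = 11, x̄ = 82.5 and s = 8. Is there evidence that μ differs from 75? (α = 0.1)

t = (x̄ - μ₀)/(s/√n) = (82.5 - 75)/(8/√11) = 3.109. df = 10, critical t = ±1.812. Reject H₀.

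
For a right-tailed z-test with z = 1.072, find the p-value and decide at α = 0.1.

p = P(Z > 1.072) = 1 - Φ(1.072) ≈ 0.1419. Since p ≥ 0.1, fail to reject H₀ (not significant) at α = 0.1.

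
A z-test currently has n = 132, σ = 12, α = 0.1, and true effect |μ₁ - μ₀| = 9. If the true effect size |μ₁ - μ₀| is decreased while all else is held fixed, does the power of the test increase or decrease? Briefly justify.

Power decreases: a smaller true effect decreases the non-centrality λ = |μ₁ - μ₀|/(σ/√n).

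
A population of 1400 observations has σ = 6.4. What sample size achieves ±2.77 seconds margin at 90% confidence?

Without FPC: n₀ = (1.645×6.4/2.77)² = 14.445. With FPC: n = n₀N/(n₀+N-1) = 14.3 → n = 15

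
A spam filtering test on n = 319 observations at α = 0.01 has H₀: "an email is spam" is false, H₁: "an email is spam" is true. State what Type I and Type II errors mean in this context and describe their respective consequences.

Type I (false positive): concluding that an email is spam when it is not — a legitimate email is sent to the spam folder and the user misses it. Type II (false negative): failing to conclude that an email is spam when it is — a spam email lands in the inbox. Which is costlier depends on domain priorities and is a judgement call rather than a statistical fact.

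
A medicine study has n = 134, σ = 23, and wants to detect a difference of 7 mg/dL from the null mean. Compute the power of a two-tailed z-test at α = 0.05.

SE = σ/√n = 23/√134 = 1.987. Non-centrality λ = d/SE = 7/1.987 = 3.523. Power ≈ Φ(λ - z_{α/2}) = Φ(3.523 - 1.96) = Φ(1.563) = 0.941.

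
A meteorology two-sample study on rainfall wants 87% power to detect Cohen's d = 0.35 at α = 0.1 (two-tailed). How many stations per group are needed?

z_{α/2} = 1.645, z_β = Φ⁻¹(0.87) = 1.126. For small effect (d = 0.35): n per group = 2(z_{α/2} + z_β)²/d² = 2(1.645 + 1.126)²/0.35² = 125.4 → 126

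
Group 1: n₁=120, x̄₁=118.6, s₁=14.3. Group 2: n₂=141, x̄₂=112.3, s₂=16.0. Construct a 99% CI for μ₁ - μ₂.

Difference = 6.3. SE = √(14.3²/120 + 16.0²/141) = 1.876. CI = (1.47, 11.13)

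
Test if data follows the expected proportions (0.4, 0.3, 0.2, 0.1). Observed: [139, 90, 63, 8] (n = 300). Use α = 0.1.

Expected: [120.0, 90.0, 60.0, 30.0]. χ² = 19.292. df = 3, critical = 6.251. Reject H₀.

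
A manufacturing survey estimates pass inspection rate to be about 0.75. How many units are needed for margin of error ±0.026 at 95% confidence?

n = z²p(1-p)/E² = 1.96²×0.75×0.25/0.026² = 1065.5 → n = 1066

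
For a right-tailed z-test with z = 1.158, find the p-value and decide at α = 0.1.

p = P(Z > 1.158) = 1 - Φ(1.158) ≈ 0.1234. Since p ≥ 0.1, fail to reject H₀ (not significant) at α = 0.1.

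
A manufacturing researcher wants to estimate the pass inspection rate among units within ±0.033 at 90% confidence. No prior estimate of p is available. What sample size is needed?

Conservative approach: use p = 0.5 (maximizes p(1-p) = 0.25). n = z²(0.25)/E² = 1.645²×0.25/0.033² = 621.2 → n = 622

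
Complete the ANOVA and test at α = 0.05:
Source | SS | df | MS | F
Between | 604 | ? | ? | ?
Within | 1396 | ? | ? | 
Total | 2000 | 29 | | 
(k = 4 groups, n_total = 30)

df_between = 3, df_within = 26. MS_between = 201.33, MS_within = 53.69. F = 3.75, F_crit ≈ 2.975. Reject H₀.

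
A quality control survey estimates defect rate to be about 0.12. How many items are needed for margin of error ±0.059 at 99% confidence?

n = z²p(1-p)/E² = 2.576²×0.12×0.88/0.059² = 201.3 → n = 202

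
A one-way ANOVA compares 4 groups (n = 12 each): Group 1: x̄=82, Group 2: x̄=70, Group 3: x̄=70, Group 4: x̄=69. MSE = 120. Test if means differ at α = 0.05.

Grand mean = 72.75. SS_between = 1377.0, MS_between = 459.0. F = 3.825, F_crit ≈ 2.816. Reject H₀.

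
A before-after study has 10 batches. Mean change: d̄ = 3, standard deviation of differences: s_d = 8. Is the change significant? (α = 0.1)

t = d̄/(s_d/√n) = 3/(8/√10) = 1.186. df = 9, critical t = ±1.833. Fail to reject H₀.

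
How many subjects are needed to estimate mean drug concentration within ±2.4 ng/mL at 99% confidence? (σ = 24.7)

n = (z*σ/E)² = (2.576×24.7/2.4)² = 702.9 → n = 703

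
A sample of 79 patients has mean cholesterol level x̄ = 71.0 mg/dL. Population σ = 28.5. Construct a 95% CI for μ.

CI = x̄ ± z*(σ/√n) = 71.0 ± 1.96(28.5/√79) = 71.0 ± 6.28 = (64.72, 77.28)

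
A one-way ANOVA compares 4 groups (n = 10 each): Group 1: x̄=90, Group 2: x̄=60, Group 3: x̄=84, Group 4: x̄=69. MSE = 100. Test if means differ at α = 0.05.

Grand mean = 75.75. SS_between = 5647.5, MS_between = 1882.5. F = 18.825, F_crit ≈ 2.866. Reject H₀.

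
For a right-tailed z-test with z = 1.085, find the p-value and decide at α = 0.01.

p = P(Z > 1.085) = 1 - Φ(1.085) ≈ 0.139. Since p ≥ 0.01, fail to reject H₀ (not significant) at α = 0.01.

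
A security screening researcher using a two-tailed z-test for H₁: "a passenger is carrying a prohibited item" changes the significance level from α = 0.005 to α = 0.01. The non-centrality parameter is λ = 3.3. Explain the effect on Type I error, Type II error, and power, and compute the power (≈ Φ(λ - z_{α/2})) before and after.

Increasing α from 0.005 to 0.01:
• Type I error rate increases (α is the Type I rate by definition).
• Critical value moves from z_{α/2} = 2.807 to 2.576, so power = Φ(λ - z_{α/2}) goes from Φ(3.3 - 2.807) = 0.689 to Φ(3.3 - 2.576) = 0.765.
• Type II error rate β = 1 - power therefore decreases (0.311 → 0.235).
Appropriate when false negatives are costly — here, letting a prohibited item through — security breach.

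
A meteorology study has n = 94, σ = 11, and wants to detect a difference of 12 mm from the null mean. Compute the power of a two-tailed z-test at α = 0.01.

SE = σ/√n = 11/√94 = 1.135. Non-centrality λ = d/SE = 12/1.135 = 10.577. Power ≈ Φ(λ - z_{α/2}) = Φ(10.577 - 2.576) = Φ(8.001) = 1.0.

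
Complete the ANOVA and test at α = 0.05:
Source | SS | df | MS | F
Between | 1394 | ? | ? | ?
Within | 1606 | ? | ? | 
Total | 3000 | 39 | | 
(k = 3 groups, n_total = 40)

df_between = 2, df_within = 37. MS_between = 697.0, MS_within = 43.41. F = 16.058, F_crit ≈ 3.252. Reject H₀.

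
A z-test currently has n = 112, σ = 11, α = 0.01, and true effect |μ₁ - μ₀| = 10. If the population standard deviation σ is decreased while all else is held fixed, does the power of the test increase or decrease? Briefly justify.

Power increases: a smaller σ shrinks the standard error σ/√n, moving the sampling distribution under H₁ further from the critical value.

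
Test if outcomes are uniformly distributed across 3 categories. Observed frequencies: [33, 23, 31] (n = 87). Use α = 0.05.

Expected = 29 each. χ² = Σ(O-E)²/E = 1.931. df = 2, critical value = 5.991. Fail to reject H₀.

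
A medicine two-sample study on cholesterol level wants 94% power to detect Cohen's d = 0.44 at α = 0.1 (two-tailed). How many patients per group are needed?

z_{α/2} = 1.645, z_β = Φ⁻¹(0.94) = 1.555. For small effect (d = 0.44): n per group = 2(z_{α/2} + z_β)²/d² = 2(1.645 + 1.555)²/0.44² = 105.8 → 106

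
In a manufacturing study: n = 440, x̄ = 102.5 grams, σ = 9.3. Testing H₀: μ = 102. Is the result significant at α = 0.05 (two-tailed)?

z = (102.5 - 102)/(9.3/√440) = 1.128. Since |z| ≤ 1.96, not significant at α = 0.05.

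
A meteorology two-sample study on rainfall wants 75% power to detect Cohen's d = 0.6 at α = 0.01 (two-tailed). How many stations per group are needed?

z_{α/2} = 2.576, z_β = Φ⁻¹(0.75) = 0.674. For medium effect (d = 0.6): n per group = 2(z_{α/2} + z_β)²/d² = 2(2.576 + 0.674)²/0.6² = 58.7 → 59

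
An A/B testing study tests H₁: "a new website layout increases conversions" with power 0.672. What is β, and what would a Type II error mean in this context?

β = 1 - power = 1 - 0.672 = 0.328. A Type II error is failing to reject H₀ when H₀ is false (false negative) — here, failing to conclude that a new website layout increases conversions when in fact it is true. Consequence: discarding a layout that would have improved conversions — lost revenue.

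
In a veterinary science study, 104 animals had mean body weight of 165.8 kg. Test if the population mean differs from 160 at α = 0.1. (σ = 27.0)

z = (x̄ - μ₀)/(σ/√n) = (165.8 - 160)/(27.0/√104) = 2.191. Critical value: ±1.645. Since |2.191| > 1.645, Reject H₀.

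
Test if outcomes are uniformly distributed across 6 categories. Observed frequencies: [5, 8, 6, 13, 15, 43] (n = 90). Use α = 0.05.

Expected = 15 each. χ² = Σ(O-E)²/E = 67.867. df = 5, critical value = 11.07. Reject H₀.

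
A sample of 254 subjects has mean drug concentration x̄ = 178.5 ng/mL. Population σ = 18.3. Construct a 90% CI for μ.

CI = x̄ ± z*(σ/√n) = 178.5 ± 1.645(18.3/√254) = 178.5 ± 1.89 = (176.61, 180.39)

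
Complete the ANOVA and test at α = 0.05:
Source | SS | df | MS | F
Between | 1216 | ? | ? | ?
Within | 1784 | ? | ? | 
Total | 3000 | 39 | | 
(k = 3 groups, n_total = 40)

df_between = 2, df_within = 37. MS_between = 608.0, MS_within = 48.22. F = 12.61, F_crit ≈ 3.252. Reject H₀.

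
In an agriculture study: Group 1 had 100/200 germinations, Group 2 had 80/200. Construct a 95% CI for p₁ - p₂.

p̂₁ = 0.5, p̂₂ = 0.4. Difference = 0.1. CI = (0.003, 0.197)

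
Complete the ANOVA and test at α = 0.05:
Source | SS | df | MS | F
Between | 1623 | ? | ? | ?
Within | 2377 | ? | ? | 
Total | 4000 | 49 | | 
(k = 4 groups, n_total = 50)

df_between = 3, df_within = 46. MS_between = 541.0, MS_within = 51.67. F = 10.469, F_crit ≈ 2.807. Reject H₀.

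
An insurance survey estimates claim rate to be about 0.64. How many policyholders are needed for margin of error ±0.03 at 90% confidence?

n = z²p(1-p)/E² = 1.645²×0.64×0.36/0.03² = 692.7 → n = 693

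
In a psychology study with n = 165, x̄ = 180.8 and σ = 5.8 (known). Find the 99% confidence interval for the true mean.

CI = x̄ ± z*(σ/√n) = 180.8 ± 2.576(5.8/√165) = 180.8 ± 1.16 = (179.64, 181.96)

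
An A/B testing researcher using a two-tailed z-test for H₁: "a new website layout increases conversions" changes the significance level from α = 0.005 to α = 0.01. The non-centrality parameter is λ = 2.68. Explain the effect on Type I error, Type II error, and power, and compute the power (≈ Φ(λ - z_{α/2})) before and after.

Increasing α from 0.005 to 0.01:
• Type I error rate increases (α is the Type I rate by definition).
• Critical value moves from z_{α/2} = 2.807 to 2.576, so power = Φ(λ - z_{α/2}) goes from Φ(2.68 - 2.807) = 0.449 to Φ(2.68 - 2.576) = 0.541.
• Type II error rate β = 1 - power therefore decreases (0.551 → 0.459).
Appropriate when false negatives are costly — here, discarding a layout that would have improved conversions — lost revenue.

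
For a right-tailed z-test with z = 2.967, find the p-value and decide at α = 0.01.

p = P(Z > 2.967) = 1 - Φ(2.967) ≈ 0.0015. Since p < 0.01, reject H₀ (significant) at α = 0.01.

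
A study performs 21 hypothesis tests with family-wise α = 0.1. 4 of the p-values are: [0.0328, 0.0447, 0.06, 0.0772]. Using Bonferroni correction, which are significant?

Bonferroni α = 0.1/21 = 0.00476. None of the given p-values are significant.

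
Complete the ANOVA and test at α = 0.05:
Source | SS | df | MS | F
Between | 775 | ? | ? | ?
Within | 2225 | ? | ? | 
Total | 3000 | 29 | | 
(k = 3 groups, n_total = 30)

df_between = 2, df_within = 27. MS_between = 387.5, MS_within = 82.41. F = 4.702, F_crit ≈ 3.354. Reject H₀.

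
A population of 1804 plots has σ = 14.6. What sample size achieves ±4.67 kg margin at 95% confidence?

Without FPC: n₀ = (1.96×14.6/4.67)² = 37.548. With FPC: n = n₀N/(n₀+N-1) = 36.8 → n = 37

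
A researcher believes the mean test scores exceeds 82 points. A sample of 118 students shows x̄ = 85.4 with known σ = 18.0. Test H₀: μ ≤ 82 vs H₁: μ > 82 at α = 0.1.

z = 2.052. Critical value: 1.28. Reject H₀.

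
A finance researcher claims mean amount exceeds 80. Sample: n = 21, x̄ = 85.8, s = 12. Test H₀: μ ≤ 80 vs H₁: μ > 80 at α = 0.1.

t = (85.8 - 80)/(12/√21) = 2.215, df = 20. Critical t = 1.325. Reject H₀.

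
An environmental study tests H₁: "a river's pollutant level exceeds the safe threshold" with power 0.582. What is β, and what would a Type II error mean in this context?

β = 1 - power = 1 - 0.582 = 0.418. A Type II error is failing to reject H₀ when H₀ is false (false negative) — here, failing to conclude that a river's pollutant level exceeds the safe threshold when in fact it is true. Consequence: allowing unsafe pollution to continue.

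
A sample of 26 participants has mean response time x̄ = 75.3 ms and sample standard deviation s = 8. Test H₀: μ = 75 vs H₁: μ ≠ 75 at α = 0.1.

t = (x̄ - μ₀)/(s/√n) = (75.3 - 75)/(8/√26) = 0.191. df = 25, critical t = ±1.708. Fail to reject H₀.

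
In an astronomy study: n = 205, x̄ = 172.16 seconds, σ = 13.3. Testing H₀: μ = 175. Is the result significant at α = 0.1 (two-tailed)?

z = (172.16 - 175)/(13.3/√205) = -3.057. Since |z| > 1.645, significant at α = 0.1.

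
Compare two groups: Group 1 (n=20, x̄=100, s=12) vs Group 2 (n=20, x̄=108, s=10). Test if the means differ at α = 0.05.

Pooled sp = 11.05. t = -2.29, df = 38. Critical t = ±2.024. Reject H₀.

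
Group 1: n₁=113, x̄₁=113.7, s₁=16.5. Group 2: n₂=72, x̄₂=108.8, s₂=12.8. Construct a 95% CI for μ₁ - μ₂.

Difference = 4.9. SE = √(16.5²/113 + 12.8²/72) = 2.164. CI = (0.66, 9.14)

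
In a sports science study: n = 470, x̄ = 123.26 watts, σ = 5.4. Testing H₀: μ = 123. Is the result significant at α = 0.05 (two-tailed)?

z = (123.26 - 123)/(5.4/√470) = 1.044. Since |z| ≤ 1.96, not significant at α = 0.05.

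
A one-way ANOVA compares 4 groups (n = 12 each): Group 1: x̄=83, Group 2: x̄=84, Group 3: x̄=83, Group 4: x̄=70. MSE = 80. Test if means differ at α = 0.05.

Grand mean = 80.0. SS_between = 1608.0, MS_between = 536.0. F = 6.7, F_crit ≈ 2.816. Reject H₀.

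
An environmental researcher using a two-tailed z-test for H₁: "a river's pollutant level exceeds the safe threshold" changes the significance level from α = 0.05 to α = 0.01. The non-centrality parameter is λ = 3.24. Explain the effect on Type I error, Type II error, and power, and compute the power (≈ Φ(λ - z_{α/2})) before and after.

Decreasing α from 0.05 to 0.01:
• Type I error rate decreases (α is the Type I rate by definition).
• Critical value moves from z_{α/2} = 1.96 to 2.576, so power = Φ(λ - z_{α/2}) goes from Φ(3.24 - 1.96) = 0.9 to Φ(3.24 - 2.576) = 0.747.
• Type II error rate β = 1 - power therefore increases (0.1 → 0.253).
Appropriate when false positives are costly — here, shutting down a compliant factory unnecessarily.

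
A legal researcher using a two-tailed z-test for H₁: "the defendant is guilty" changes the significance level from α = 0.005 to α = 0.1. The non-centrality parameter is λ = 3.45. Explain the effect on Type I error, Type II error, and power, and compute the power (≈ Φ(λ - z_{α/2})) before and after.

Increasing α from 0.005 to 0.1:
• Type I error rate increases (α is the Type I rate by definition).
• Critical value moves from z_{α/2} = 2.807 to 1.645, so power = Φ(λ - z_{α/2}) goes from Φ(3.45 - 2.807) = 0.74 to Φ(3.45 - 1.645) = 0.964.
• Type II error rate β = 1 - power therefore decreases (0.26 → 0.036).
Appropriate when false negatives are costly — here, acquitting a guilty person.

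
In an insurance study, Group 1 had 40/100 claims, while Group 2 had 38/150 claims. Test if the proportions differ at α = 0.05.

p̂₁ = 0.4, p̂₂ = 0.253, pooled p̂ = 0.312. z = 2.452. Critical: ±1.96. Reject H₀.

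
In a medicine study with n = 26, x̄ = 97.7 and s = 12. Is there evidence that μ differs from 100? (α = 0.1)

t = (x̄ - μ₀)/(s/√n) = (97.7 - 100)/(12/√26) = -0.977. df = 25, critical t = ±1.708. Fail to reject H₀.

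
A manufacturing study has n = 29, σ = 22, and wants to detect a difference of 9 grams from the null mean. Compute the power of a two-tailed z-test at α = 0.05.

SE = σ/√n = 22/√29 = 4.085. Non-centrality λ = d/SE = 9/4.085 = 2.203. Power ≈ Φ(λ - z_{α/2}) = Φ(2.203 - 1.96) = Φ(0.243) = 0.596.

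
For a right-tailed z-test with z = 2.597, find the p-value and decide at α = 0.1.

p = P(Z > 2.597) = 1 - Φ(2.597) ≈ 0.0047. Since p < 0.1, reject H₀ (significant) at α = 0.1.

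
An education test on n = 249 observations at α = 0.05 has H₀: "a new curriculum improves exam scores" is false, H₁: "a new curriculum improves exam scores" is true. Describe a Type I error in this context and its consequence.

Type I error: rejecting H₀ when it is true — concluding that a new curriculum improves exam scores when in fact it is not. Consequence: adopting a curriculum that gives no real benefit — disruption for nothing.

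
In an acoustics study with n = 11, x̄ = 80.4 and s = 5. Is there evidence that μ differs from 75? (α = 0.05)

t = (x̄ - μ₀)/(s/√n) = (80.4 - 75)/(5/√11) = 3.582. df = 10, critical t = ±2.228. Reject H₀.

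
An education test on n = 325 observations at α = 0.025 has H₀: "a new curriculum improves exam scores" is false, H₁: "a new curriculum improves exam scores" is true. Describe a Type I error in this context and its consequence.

Type I error: rejecting H₀ when it is true — concluding that a new curriculum improves exam scores when in fact it is not. Consequence: adopting a curriculum that gives no real benefit — disruption for nothing.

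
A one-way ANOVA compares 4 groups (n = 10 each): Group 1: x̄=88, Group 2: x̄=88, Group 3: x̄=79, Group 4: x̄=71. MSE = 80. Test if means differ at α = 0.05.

Grand mean = 81.5. SS_between = 2010.0, MS_between = 670.0. F = 8.375, F_crit ≈ 2.866. Reject H₀.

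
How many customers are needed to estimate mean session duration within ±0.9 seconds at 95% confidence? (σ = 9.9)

n = (z*σ/E)² = (1.96×9.9/0.9)² = 464.8 → n = 465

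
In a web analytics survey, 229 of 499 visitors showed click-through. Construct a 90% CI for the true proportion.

p̂ = 0.459. CI = p̂ ± z*√(p̂(1-p̂)/n) = (0.422, 0.496)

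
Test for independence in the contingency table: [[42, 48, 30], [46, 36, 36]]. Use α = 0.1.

χ² = 2.425. df = 2, critical = 4.605. Fail to reject H₀. No evidence of dependence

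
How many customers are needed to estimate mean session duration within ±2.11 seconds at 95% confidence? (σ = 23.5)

n = (z*σ/E)² = (1.96×23.5/2.11)² = 476.5 → n = 477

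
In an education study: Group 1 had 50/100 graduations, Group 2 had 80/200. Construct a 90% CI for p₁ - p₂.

p̂₁ = 0.5, p̂₂ = 0.4. Difference = 0.1. CI = (-0.0, 0.2)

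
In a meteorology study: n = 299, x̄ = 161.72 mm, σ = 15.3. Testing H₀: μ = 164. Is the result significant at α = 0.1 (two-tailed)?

z = (161.72 - 164)/(15.3/√299) = -2.577. Since |z| > 1.645, significant at α = 0.1.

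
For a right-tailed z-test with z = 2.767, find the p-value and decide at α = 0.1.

p = P(Z > 2.767) = 1 - Φ(2.767) ≈ 0.0028. Since p < 0.1, reject H₀ (significant) at α = 0.1.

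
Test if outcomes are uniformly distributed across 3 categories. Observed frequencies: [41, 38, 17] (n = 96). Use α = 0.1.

Expected = 32 each. χ² = Σ(O-E)²/E = 10.688. df = 2, critical value = 4.605. Reject H₀.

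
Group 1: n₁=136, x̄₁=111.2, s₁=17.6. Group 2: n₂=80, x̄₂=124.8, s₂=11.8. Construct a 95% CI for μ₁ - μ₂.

Difference = -13.6. SE = √(17.6²/136 + 11.8²/80) = 2.005. CI = (-17.53, -9.67)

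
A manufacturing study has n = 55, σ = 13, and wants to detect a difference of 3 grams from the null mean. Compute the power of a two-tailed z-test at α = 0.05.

SE = σ/√n = 13/√55 = 1.753. Non-centrality λ = d/SE = 3/1.753 = 1.711. Power ≈ Φ(λ - z_{α/2}) = Φ(1.711 - 1.96) = Φ(-0.249) = 0.402.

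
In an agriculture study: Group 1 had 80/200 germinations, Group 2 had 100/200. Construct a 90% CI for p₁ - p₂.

p̂₁ = 0.4, p̂₂ = 0.5. Difference = -0.1. CI = (-0.181, -0.019)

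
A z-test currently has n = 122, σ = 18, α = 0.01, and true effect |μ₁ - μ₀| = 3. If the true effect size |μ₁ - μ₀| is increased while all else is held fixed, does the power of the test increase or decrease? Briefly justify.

Power increases: a larger true effect increases the non-centrality λ = |μ₁ - μ₀|/(σ/√n).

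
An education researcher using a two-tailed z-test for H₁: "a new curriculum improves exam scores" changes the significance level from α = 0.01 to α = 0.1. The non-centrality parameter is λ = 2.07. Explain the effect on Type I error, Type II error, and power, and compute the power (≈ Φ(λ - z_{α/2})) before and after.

Increasing α from 0.01 to 0.1:
• Type I error rate increases (α is the Type I rate by definition).
• Critical value moves from z_{α/2} = 2.576 to 1.645, so power = Φ(λ - z_{α/2}) goes from Φ(2.07 - 2.576) = 0.306 to Φ(2.07 - 1.645) = 0.665.
• Type II error rate β = 1 - power therefore decreases (0.694 → 0.335).
Appropriate when false negatives are costly — here, keeping the old curriculum when the new one would have helped students.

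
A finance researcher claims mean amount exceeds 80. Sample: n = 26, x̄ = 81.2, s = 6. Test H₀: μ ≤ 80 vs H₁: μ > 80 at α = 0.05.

t = (81.2 - 80)/(6/√26) = 1.02, df = 25. Critical t = 1.708. Fail to reject H₀.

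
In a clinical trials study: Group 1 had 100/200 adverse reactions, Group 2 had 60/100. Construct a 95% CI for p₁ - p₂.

p̂₁ = 0.5, p̂₂ = 0.6. Difference = -0.1. CI = (-0.218, 0.018)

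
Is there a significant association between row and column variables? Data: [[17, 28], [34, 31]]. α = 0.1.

χ² = 2.257. df = 1, critical = 2.706. Fail to reject H₀. No evidence of dependence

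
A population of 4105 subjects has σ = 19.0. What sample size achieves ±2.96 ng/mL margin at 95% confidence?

Without FPC: n₀ = (1.96×19.0/2.96)² = 158.284. With FPC: n = n₀N/(n₀+N-1) = 152.4 → n = 153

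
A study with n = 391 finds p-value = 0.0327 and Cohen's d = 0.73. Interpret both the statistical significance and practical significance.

Statistically significant (p = 0.0327 < 0.05). Cohen's d = 0.73 indicates a medium effect size. Both statistical and practical significance should be considered.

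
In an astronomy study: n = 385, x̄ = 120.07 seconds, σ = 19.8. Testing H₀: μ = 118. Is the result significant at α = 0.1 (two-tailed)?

z = (120.07 - 118)/(19.8/√385) = 2.051. Since |z| > 1.645, significant at α = 0.1.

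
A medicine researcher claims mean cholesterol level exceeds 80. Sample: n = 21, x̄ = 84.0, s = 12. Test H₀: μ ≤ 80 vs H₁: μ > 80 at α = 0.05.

t = (84.0 - 80)/(12/√21) = 1.528, df = 20. Critical t = 1.725. Fail to reject H₀.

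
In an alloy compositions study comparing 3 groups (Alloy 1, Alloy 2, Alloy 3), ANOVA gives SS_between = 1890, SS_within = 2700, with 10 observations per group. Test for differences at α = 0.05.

df_between = 2, df_within = 27. F = MS_between/MS_within = 945.0/100.0 = 9.45. F_crit ≈ 3.354. Reject H₀. At least one mean differs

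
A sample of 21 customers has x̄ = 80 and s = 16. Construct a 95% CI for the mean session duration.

CI = x̄ ± t*(s/√n) = 80 ± 2.086(16/√21) = (72.72, 87.28)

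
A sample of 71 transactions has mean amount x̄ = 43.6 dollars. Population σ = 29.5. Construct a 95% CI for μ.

CI = x̄ ± z*(σ/√n) = 43.6 ± 1.96(29.5/√71) = 43.6 ± 6.86 = (36.74, 50.46)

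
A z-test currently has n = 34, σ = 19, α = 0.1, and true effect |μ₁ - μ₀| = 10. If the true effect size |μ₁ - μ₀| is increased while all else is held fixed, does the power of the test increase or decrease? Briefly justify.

Power increases: a larger true effect increases the non-centrality λ = |μ₁ - μ₀|/(σ/√n).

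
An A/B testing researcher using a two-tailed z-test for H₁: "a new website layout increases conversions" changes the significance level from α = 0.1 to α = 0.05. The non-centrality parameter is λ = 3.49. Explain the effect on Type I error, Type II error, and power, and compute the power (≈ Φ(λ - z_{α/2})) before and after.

Decreasing α from 0.1 to 0.05:
• Type I error rate decreases (α is the Type I rate by definition).
• Critical value moves from z_{α/2} = 1.645 to 1.96, so power = Φ(λ - z_{α/2}) goes from Φ(3.49 - 1.645) = 0.967 to Φ(3.49 - 1.96) = 0.937.
• Type II error rate β = 1 - power therefore increases (0.033 → 0.063).
Appropriate when false positives are costly — here, rolling out a layout that doesn't actually help — wasted engineering effort.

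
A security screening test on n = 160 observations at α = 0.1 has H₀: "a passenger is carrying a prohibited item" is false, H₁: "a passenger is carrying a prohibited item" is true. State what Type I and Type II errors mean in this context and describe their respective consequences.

Type I (false positive): concluding that a passenger is carrying a prohibited item when it is not — detaining an innocent passenger — delay and inconvenience. Type II (false negative): failing to conclude that a passenger is carrying a prohibited item when it is — letting a prohibited item through — security breach. Which is costlier depends on domain priorities and is a judgement call rather than a statistical fact.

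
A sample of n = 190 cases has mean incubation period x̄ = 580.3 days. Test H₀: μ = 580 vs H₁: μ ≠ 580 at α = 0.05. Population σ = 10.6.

z = (x̄ - μ₀)/(σ/√n) = (580.3 - 580)/(10.6/√190) = 0.39. Critical value: ±1.96. Since |0.39| ≤ 1.96, Fail to reject H₀.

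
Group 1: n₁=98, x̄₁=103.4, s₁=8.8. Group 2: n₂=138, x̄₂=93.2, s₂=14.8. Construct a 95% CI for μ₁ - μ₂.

Difference = 10.2. SE = √(8.8²/98 + 14.8²/138) = 1.542. CI = (7.18, 13.22)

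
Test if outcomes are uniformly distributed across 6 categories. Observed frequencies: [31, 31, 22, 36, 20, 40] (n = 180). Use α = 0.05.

Expected = 30 each. χ² = Σ(O-E)²/E = 10.067. df = 5, critical value = 11.07. Fail to reject H₀.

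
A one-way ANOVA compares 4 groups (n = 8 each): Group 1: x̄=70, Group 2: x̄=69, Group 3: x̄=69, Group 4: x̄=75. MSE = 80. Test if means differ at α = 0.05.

Grand mean = 70.75. SS_between = 198.0, MS_between = 66.0. F = 0.825, F_crit ≈ 2.947. Fail to reject H₀.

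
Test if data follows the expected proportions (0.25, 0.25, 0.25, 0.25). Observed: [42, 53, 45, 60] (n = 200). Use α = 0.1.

Expected: [50.0, 50.0, 50.0, 50.0]. χ² = 3.96. df = 3, critical = 6.251. Fail to reject H₀.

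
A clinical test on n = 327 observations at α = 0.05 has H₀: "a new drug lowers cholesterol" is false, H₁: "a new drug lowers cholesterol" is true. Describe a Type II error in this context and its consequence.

Type II error: failing to reject H₀ when it is false — concluding that a new drug lowers cholesterol is not supported when in fact it is. Consequence: shelving an effective drug — patients miss out on a treatment that would have helped.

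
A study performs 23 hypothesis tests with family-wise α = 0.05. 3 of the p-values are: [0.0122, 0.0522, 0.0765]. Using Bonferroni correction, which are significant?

Bonferroni α = 0.05/23 = 0.00217. None of the given p-values are significant.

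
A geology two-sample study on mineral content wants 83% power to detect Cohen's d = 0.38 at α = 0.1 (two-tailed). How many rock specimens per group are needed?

z_{α/2} = 1.645, z_β = Φ⁻¹(0.83) = 0.954. For small effect (d = 0.38): n per group = 2(z_{α/2} + z_β)²/d² = 2(1.645 + 0.954)²/0.38² = 93.6 → 94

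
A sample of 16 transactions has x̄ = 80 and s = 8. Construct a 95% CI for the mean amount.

CI = x̄ ± t*(s/√n) = 80 ± 2.131(8/√16) = (75.74, 84.26)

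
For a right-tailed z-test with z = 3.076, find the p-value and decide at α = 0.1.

p = P(Z > 3.076) = 1 - Φ(3.076) ≈ 0.001. Since p < 0.1, reject H₀ (significant) at α = 0.1.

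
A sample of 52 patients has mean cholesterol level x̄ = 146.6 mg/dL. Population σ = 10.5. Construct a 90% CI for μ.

CI = x̄ ± z*(σ/√n) = 146.6 ± 1.645(10.5/√52) = 146.6 ± 2.4 = (144.2, 149.0)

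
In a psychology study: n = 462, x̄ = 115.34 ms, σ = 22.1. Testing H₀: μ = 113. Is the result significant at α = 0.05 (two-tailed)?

z = (115.34 - 113)/(22.1/√462) = 2.276. Since |z| > 1.96, significant at α = 0.05.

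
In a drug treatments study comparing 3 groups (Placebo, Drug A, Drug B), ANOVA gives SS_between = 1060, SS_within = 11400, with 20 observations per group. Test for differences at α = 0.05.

df_between = 2, df_within = 57. F = MS_between/MS_within = 530.0/200.0 = 2.65. F_crit ≈ 3.159. Fail to reject H₀.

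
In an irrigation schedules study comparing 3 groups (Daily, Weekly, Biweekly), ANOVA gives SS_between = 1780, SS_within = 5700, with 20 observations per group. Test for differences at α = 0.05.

df_between = 2, df_within = 57. F = MS_between/MS_within = 890.0/100.0 = 8.9. F_crit ≈ 3.159. Reject H₀. At least one mean differs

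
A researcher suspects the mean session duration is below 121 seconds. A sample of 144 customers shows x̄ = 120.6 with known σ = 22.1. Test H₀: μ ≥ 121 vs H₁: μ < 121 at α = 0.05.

z = -0.217. Critical value: -1.645. Fail to reject H₀.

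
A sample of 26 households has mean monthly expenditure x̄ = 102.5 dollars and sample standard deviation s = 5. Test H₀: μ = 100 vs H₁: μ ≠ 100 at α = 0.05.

t = (x̄ - μ₀)/(s/√n) = (102.5 - 100)/(5/√26) = 2.55. df = 25, critical t = ±2.06. Reject H₀.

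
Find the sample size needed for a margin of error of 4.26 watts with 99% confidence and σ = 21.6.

n = (z*σ/E)² = (2.576×21.6/4.26)² = 170.6 → n = 171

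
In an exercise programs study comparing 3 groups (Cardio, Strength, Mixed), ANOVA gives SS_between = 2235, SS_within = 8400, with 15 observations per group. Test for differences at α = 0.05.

df_between = 2, df_within = 42. F = MS_between/MS_within = 1117.5/200.0 = 5.588. F_crit ≈ 3.22. Reject H₀. At least one mean differs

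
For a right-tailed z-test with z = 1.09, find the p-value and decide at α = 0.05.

p = P(Z > 1.09) = 1 - Φ(1.09) ≈ 0.1379. Since p ≥ 0.05, fail to reject H₀ (not significant) at α = 0.05.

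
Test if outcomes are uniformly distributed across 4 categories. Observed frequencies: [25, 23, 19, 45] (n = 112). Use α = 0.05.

Expected = 28 each. χ² = Σ(O-E)²/E = 14.429. df = 3, critical value = 7.815. Reject H₀.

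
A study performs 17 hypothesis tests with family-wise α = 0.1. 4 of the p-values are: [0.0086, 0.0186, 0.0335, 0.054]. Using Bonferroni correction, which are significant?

Bonferroni α = 0.1/17 = 0.00588. None of the given p-values are significant.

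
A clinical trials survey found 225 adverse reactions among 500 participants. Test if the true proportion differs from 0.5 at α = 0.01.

p̂ = 0.45, p₀ = 0.5. z = (p̂ - p₀)/√(p₀(1-p₀)/n) = -2.236. Critical: ±2.576. Fail to reject H₀.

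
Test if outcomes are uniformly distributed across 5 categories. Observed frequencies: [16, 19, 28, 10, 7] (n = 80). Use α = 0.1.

Expected = 16 each. χ² = Σ(O-E)²/E = 16.875. df = 4, critical value = 7.779. Reject H₀.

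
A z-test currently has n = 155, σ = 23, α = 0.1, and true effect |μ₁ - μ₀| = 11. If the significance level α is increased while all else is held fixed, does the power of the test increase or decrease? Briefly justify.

Power increases: a larger α lowers the critical value, so more of the H₁ sampling distribution falls in the rejection region.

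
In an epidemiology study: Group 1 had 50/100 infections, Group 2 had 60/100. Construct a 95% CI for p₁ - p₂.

p̂₁ = 0.5, p̂₂ = 0.6. Difference = -0.1. CI = (-0.237, 0.037)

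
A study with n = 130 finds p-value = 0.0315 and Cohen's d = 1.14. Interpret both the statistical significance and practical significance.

Statistically significant (p = 0.0315 < 0.05). Cohen's d = 1.14 indicates a large effect size. Both statistical and practical significance should be considered.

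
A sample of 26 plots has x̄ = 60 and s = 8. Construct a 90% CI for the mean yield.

CI = x̄ ± t*(s/√n) = 60 ± 1.708(8/√26) = (57.32, 62.68)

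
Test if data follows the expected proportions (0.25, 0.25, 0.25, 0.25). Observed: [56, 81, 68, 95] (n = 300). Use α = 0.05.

Expected: [75.0, 75.0, 75.0, 75.0]. χ² = 11.28. df = 3, critical = 7.815. Reject H₀.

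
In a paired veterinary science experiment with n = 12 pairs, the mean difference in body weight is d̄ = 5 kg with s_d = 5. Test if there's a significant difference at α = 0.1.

t = d̄/(s_d/√n) = 5/(5/√12) = 3.464. df = 11, critical t = ±1.796. Reject H₀.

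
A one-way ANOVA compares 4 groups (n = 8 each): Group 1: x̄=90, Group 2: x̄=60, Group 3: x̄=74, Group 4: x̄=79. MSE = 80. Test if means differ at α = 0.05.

Grand mean = 75.75. SS_between = 3718.0, MS_between = 1239.33. F = 15.492, F_crit ≈ 2.947. Reject H₀.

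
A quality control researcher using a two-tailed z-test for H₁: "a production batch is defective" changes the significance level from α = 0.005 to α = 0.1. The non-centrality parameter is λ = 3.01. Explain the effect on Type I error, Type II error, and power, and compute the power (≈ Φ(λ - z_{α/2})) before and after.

Increasing α from 0.005 to 0.1:
• Type I error rate increases (α is the Type I rate by definition).
• Critical value moves from z_{α/2} = 2.807 to 1.645, so power = Φ(λ - z_{α/2}) goes from Φ(3.01 - 2.807) = 0.58 to Φ(3.01 - 1.645) = 0.914.
• Type II error rate β = 1 - power therefore decreases (0.42 → 0.086).
Appropriate when false negatives are costly — here, shipping a defective batch — faulty products reach customers.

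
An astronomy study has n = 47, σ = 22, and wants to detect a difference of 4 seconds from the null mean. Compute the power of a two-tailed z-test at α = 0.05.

SE = σ/√n = 22/√47 = 3.209. Non-centrality λ = d/SE = 4/3.209 = 1.246. Power ≈ Φ(λ - z_{α/2}) = Φ(1.246 - 1.96) = Φ(-0.714) = 0.238.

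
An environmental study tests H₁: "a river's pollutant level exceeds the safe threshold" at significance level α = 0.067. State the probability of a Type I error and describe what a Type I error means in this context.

P(Type I error) = α = 0.067. A Type I error is rejecting H₀ when H₀ is actually true (false positive) — here, concluding that a river's pollutant level exceeds the safe threshold when in fact this is not the case. Consequence: shutting down a compliant factory unnecessarily.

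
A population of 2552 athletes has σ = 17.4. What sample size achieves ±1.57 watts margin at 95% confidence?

Without FPC: n₀ = (1.96×17.4/1.57)² = 471.858. With FPC: n = n₀N/(n₀+N-1) = 398.4 → n = 399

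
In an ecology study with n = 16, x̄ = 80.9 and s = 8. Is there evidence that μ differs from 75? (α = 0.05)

t = (x̄ - μ₀)/(s/√n) = (80.9 - 75)/(8/√16) = 2.95. df = 15, critical t = ±2.131. Reject H₀.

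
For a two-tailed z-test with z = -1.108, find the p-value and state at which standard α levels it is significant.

p = 2·P(Z > |-1.108|) = 2·(1 - Φ(1.108)) ≈ 0.2679. Not significant at any standard level.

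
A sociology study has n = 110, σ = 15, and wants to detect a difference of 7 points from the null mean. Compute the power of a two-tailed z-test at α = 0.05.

SE = σ/√n = 15/√110 = 1.43. Non-centrality λ = d/SE = 7/1.43 = 4.894. Power ≈ Φ(λ - z_{α/2}) = Φ(4.894 - 1.96) = Φ(2.934) = 0.998.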